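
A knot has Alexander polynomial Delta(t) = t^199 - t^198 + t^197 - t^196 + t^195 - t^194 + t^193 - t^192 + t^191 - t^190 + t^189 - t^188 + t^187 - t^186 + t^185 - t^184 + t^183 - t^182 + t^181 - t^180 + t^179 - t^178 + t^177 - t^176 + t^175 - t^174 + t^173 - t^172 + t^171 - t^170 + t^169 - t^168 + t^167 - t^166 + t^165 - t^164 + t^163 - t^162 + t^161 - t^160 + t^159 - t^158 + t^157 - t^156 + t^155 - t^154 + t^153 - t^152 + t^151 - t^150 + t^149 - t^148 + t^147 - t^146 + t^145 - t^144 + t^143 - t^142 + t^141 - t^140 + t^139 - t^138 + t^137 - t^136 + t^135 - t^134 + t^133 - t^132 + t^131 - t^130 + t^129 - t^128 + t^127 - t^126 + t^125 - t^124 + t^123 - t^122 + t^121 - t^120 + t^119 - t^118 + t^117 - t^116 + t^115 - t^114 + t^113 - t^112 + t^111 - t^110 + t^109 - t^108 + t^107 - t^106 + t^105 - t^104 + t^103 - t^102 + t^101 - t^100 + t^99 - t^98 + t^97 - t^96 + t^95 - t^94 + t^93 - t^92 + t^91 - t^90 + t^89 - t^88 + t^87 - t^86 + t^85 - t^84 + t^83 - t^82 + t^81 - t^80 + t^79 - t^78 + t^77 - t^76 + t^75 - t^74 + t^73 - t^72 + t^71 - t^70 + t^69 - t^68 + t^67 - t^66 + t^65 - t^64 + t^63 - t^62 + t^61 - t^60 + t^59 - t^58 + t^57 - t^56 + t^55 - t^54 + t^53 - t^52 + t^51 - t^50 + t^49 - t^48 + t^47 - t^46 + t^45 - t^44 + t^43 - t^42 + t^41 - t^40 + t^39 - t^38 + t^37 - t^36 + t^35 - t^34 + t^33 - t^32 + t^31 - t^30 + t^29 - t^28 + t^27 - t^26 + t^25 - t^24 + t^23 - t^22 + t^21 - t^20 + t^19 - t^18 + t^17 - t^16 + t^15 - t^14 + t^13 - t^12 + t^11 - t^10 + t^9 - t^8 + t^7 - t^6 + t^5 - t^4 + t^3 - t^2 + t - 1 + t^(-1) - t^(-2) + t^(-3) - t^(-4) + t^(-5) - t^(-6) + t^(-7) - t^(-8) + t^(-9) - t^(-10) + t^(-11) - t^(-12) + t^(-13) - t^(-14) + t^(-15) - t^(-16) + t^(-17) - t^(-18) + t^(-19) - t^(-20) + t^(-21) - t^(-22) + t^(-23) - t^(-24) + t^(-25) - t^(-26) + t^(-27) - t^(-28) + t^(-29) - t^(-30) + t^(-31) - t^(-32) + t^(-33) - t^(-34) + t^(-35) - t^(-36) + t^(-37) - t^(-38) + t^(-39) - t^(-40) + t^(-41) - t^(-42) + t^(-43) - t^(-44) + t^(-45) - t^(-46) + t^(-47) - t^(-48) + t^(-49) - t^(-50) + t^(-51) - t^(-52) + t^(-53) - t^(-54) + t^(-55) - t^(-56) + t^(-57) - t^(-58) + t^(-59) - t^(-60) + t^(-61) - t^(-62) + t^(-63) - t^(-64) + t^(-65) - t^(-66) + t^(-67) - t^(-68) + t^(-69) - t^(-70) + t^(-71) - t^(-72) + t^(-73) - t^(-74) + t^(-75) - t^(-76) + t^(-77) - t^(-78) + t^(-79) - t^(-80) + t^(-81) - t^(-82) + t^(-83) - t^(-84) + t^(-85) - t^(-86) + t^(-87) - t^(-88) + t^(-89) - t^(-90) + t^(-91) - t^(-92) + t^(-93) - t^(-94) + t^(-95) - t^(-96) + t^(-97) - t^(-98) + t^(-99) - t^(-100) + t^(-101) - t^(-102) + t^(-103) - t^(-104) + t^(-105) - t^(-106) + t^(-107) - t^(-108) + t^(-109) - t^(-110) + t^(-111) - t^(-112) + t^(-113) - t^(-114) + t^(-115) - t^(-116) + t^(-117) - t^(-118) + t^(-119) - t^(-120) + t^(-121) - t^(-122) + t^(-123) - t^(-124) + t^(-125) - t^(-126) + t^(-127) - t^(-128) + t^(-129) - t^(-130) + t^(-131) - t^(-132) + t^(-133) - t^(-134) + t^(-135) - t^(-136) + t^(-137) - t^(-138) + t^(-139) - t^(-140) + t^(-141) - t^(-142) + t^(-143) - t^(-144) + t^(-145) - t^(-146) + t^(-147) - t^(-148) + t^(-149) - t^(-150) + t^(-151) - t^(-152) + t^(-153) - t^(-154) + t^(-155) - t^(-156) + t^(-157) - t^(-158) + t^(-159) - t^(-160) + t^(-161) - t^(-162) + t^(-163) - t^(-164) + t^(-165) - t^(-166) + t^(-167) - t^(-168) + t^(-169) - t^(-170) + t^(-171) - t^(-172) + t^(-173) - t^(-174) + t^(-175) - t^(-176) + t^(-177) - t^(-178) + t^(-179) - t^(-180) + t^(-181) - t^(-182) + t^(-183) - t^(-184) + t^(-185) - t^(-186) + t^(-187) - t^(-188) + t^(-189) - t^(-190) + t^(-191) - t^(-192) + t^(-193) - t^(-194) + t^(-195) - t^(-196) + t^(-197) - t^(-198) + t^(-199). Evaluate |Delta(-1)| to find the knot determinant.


Step 1: The polynomial has 399 terms with alternating signs, exponents from 199 down to -199.
Step 2: Substitute t = -1. The i-th term has coefficient (-1)^i and exponent (m-i),
  so its value is (-1)^i * (-1)^(m-i) = (-1)^m = -1 for every i.
Step 3: All 399 terms equal -1, so Delta(-1) = 399 * (-1) = -399
Step 4: |Delta(-1)| = 399

399


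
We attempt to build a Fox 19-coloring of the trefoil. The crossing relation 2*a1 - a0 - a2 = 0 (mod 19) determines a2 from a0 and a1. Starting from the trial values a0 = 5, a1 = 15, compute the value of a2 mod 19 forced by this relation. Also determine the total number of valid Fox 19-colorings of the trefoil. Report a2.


Step 1: Apply the given crossing relation 2*a1 - a0 - a2 = 0 (mod 19).
  a2 = 2*a1 - a0 mod 19
  a2 = 2*15 - 5 mod 19
  a2 = 30 - 5 mod 19
  a2 = 25 mod 19 = 6
Step 2: The trefoil has determinant 3.
  Number of Fox p-colorings (p prime) is p^2 if p = 3, else p.
  Since 19 does not divide 3, only trivial (constant) colorings exist.
  (So the trial a0 = 5, a1 = 15 with a0 != a1 does NOT extend to a valid coloring of the whole trefoil: the other two crossing relations require 3*(a1 - a0) = 0 (mod 19), which fails.)
  Total colorings = 19
Step 3: a2 = 6, total Fox 19-colorings = 19

6


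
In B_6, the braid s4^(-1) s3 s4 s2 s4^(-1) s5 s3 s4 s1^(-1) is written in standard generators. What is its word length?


The word length counts the number of generators (including inverses).
Listing each generator: s4^(-1), s3, s4, s2, s4^(-1), s5, s3, s4, s1^(-1)
There are 9 generators in this braid word.

9


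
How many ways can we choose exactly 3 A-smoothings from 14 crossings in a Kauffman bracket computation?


We choose which 3 of 14 crossings get A-smoothings.
C(14, 3) = 14! / (3! * 11!)
= 364

364


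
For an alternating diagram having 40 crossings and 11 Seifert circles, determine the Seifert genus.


For alternating knots, g = (c - s + 1)/2.
= (40 - 11 + 1)/2
= 30/2 = 15

15


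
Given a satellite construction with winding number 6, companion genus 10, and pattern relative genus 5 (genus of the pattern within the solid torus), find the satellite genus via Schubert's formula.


Schubert: g(satellite) = g_rel(pattern) + |winding| * g(companion),
where g_rel(pattern) is the genus of the pattern relative to the solid torus.
= 5 + 6 * 10
= 5 + 60 = 65

65


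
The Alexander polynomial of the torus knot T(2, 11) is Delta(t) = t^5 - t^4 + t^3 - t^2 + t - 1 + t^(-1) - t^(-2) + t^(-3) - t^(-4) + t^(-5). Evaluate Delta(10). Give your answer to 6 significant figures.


Substituting t = 10 into Delta(t) = t^5 - t^4 + t^3 - t^2 + t - 1 + t^(-1) - t^(-2) + t^(-3) - t^(-4) + t^(-5):
Term values: (100000) + (-10000) + (1000) + (-100) + (10) + (-1) + (0.1) + (-0.01) + (0.001) + (-0.0001) + (1e-05)
Sum = 90909.09091
Rounded to 6 significant figures: 90909.1

90909.1


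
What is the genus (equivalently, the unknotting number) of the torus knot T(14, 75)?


For a torus knot T(p,q), both the unknotting number and genus equal (p-1)(q-1)/2.
= (14-1)(75-1)/2
= 13*74/2
= 962/2 = 481

481


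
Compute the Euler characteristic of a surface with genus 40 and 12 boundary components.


chi = 2 - 2g - b
= 2 - 2*40 - 12
= 2 - 80 - 12 = -90

-90


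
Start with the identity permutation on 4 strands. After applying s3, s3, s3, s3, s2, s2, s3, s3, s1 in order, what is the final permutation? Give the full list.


Starting with identity [1, 2, 3, 4].
Apply generators in sequence:
  After s3: [1, 2, 4, 3]
  After s3: [1, 2, 3, 4]
  After s3: [1, 2, 4, 3]
  After s3: [1, 2, 3, 4]
  After s2: [1, 3, 2, 4]
  After s2: [1, 2, 3, 4]
  After s3: [1, 2, 4, 3]
  After s3: [1, 2, 3, 4]
  After s1: [2, 1, 3, 4]
Final permutation: [2, 1, 3, 4]

[2, 1, 3, 4]


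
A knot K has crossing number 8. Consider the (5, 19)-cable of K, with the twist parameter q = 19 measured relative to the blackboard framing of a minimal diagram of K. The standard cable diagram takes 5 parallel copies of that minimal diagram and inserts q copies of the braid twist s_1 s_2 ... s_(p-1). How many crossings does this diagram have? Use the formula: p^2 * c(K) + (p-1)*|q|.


Step 1: Each of the c(K) crossings of the companion diagram becomes p*p = p^2 crossings among the p parallel strands, and each of the |q| twists s_1 s_2 ... s_(p-1) adds (p-1) crossings.
  Crossings = p^2 * c(K) + (p-1)*|q|
Step 2: = 5^2 * 8 + (5-1)*19
Step 3: = 25*8 + 4*19
Step 4: = 200 + 76 = 276

276


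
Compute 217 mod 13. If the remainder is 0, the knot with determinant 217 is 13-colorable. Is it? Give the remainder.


Step 1: A knot is p-colorable if and only if p divides its determinant.
Step 2: Compute 217 mod 13.
217 = 16 * 13 + 9
Step 3: 217 mod 13 = 9
Step 4: The knot is 13-colorable: no

9


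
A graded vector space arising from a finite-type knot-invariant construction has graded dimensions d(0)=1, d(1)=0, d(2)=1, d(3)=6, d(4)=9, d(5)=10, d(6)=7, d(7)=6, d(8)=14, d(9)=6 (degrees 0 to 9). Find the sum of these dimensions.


Total dimension = d(0) + d(1) + ... + d(9)
= 1 + 0 + 1 + 6 + 9 + 10 + 7 + 6 + 14 + 6
= 60

60


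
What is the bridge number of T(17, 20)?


The bridge number of T(p,q) is min(p,q).
min(17, 20) = 17

17


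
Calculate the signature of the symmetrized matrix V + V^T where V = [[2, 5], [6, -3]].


Step 1: V + V^T = [[4, 11], [11, -6]]
Step 2: trace = -2, det = -145
Step 3: Discriminant = (-2)^2 - 4*(-145) = 584
Step 4: Eigenvalues: 11.083, -13.083
Step 5: Signature = (# positive eigenvalues) - (# negative eigenvalues) = 0

0


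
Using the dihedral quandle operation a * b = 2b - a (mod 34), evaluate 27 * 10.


27 * 10 = 2*10 - 27 mod 34
= 20 - 27 mod 34
= -7 mod 34 = 27

27


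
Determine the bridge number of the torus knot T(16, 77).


The bridge number of T(p,q) is min(p,q).
min(16, 77) = 16

16


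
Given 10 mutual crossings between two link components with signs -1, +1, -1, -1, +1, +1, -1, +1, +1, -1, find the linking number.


Step 1: Count positive crossings: 5
Step 2: Count negative crossings: 5
Step 3: Sum of signs = 5 - 5 = 0
Step 4: Linking number = sum/2 = 0/2 = 0

0


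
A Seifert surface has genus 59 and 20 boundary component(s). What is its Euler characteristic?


chi = 2 - 2g - b
= 2 - 2*59 - 20
= 2 - 118 - 20 = -136

-136


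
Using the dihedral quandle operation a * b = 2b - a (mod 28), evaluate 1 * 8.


1 * 8 = 2*8 - 1 mod 28
= 16 - 1 mod 28
= 15 mod 28 = 15

15


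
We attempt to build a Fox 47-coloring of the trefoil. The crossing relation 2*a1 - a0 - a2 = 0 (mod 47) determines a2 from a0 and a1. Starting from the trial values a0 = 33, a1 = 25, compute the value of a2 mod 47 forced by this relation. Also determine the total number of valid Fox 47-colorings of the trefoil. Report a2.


Step 1: Apply the given crossing relation 2*a1 - a0 - a2 = 0 (mod 47).
  a2 = 2*a1 - a0 mod 47
  a2 = 2*25 - 33 mod 47
  a2 = 50 - 33 mod 47
  a2 = 17 mod 47 = 17
Step 2: The trefoil has determinant 3.
  Number of Fox p-colorings (p prime) is p^2 if p = 3, else p.
  Since 47 does not divide 3, only trivial (constant) colorings exist.
  (So the trial a0 = 33, a1 = 25 with a0 != a1 does NOT extend to a valid coloring of the whole trefoil: the other two crossing relations require 3*(a1 - a0) = 0 (mod 47), which fails.)
  Total colorings = 47
Step 3: a2 = 17, total Fox 47-colorings = 47

17


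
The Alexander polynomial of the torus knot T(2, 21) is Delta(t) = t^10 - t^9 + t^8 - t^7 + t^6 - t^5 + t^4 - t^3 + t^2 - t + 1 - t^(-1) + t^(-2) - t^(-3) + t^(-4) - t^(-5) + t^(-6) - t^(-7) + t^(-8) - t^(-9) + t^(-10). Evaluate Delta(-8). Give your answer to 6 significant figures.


Substituting t = -8 into Delta(t) = t^10 - t^9 + t^8 - t^7 + t^6 - t^5 + t^4 - t^3 + t^2 - t + 1 - t^(-1) + t^(-2) - t^(-3) + t^(-4) - t^(-5) + t^(-6) - t^(-7) + t^(-8) - t^(-9) + t^(-10):
Term values: (1073741824) + (134217728) + (16777216) + (2097152) + (262144) + (32768) + (4096) + (512) + (64) + (8) + (1) + (0.125) + (0.015625) + (0.00195312) + (0.000244141) + (3.05176e-05) + (3.8147e-06) + (4.76837e-07) + (5.96046e-08) + (7.45058e-09) + (9.31323e-10)
Sum = 1227133513
Rounded to 6 significant figures: 1.22713e+09

1.22713e+09


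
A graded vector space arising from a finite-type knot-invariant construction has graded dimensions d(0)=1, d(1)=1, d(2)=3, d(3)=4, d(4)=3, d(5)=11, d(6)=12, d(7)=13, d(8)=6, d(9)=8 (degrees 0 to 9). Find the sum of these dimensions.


Total dimension = d(0) + d(1) + ... + d(9)
= 1 + 1 + 3 + 4 + 3 + 11 + 12 + 13 + 6 + 8
= 62

62


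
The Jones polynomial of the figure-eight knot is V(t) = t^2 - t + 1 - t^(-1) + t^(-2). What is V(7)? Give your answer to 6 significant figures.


Substituting t = 7 into V(t) = t^2 - t + 1 - t^(-1) + t^(-2):
  (+)t^(2) = 49
  (-)t^(1) = -7
  (+)t^(0) = 1
  (-)t^(-1) = -0.142857
  (+)t^(-2) = 0.0204082
Sum = (49) + (-7) + (1) + (-0.142857) + (0.0204082)
= 42.87755102
Rounded to 6 significant figures: 42.8776

42.8776


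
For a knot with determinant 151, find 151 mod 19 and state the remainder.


Step 1: A knot is p-colorable if and only if p divides its determinant.
Step 2: Compute 151 mod 19.
151 = 7 * 19 + 18
Step 3: 151 mod 19 = 18
Step 4: The knot is 19-colorable: no

18


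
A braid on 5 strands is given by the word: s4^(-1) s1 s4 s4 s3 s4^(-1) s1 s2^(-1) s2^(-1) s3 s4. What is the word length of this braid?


The word length counts the number of generators (including inverses).
Listing each generator: s4^(-1), s1, s4, s4, s3, s4^(-1), s1, s2^(-1), s2^(-1), s3, s4
There are 11 generators in this braid word.

11


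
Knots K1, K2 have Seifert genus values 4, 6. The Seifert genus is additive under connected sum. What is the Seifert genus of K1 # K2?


The Seifert genus is additive under connected sum.
Seifert genus(K1 # K2) = (4) + (6)
= 10

10


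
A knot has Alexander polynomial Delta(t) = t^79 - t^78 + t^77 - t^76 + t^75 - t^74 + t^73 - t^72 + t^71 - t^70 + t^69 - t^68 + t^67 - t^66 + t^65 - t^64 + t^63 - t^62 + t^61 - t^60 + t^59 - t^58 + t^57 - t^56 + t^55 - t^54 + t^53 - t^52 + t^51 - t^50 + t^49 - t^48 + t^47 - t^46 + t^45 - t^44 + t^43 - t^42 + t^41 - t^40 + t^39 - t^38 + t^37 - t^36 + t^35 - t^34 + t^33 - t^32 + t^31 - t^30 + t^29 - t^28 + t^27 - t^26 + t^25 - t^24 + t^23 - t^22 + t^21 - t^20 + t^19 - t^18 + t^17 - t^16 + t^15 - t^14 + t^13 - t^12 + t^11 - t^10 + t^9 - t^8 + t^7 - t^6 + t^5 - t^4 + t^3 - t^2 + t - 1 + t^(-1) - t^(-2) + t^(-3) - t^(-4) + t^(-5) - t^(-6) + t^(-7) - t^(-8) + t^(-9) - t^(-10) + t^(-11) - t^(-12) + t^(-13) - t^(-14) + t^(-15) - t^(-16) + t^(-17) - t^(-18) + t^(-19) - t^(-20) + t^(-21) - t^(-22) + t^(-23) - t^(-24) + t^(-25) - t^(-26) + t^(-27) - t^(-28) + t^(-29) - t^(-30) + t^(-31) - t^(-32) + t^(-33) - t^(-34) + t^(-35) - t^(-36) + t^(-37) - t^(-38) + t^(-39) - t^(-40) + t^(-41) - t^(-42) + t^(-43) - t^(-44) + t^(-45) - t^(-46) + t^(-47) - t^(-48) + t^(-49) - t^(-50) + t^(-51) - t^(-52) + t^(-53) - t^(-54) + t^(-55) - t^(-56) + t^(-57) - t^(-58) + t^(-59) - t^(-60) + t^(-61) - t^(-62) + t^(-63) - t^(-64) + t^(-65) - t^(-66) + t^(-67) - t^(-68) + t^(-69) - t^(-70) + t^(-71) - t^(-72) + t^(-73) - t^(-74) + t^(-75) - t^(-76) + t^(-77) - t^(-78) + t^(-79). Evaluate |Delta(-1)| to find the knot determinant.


Step 1: The polynomial has 159 terms with alternating signs, exponents from 79 down to -79.
Step 2: Substitute t = -1. The i-th term has coefficient (-1)^i and exponent (m-i),
  so its value is (-1)^i * (-1)^(m-i) = (-1)^m = -1 for every i.
Step 3: All 159 terms equal -1, so Delta(-1) = 159 * (-1) = -159
Step 4: |Delta(-1)| = 159

159


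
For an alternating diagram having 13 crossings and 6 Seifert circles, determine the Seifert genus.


For alternating knots, g = (c - s + 1)/2.
= (13 - 6 + 1)/2
= 8/2 = 4

4


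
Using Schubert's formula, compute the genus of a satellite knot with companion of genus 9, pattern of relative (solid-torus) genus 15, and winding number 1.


Schubert: g(satellite) = g_rel(pattern) + |winding| * g(companion),
where g_rel(pattern) is the genus of the pattern relative to the solid torus.
= 15 + 1 * 9
= 15 + 9 = 24

24


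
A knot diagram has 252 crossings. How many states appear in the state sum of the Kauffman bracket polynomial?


Each crossing contributes 2 choices (A-smoothing or B-smoothing).
Total states = 2^252 = 7237005577332262213973186563042994240829374041602535252466099000494570602496

7237005577332262213973186563042994240829374041602535252466099000494570602496


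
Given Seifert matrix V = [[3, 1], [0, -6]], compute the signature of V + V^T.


Step 1: V + V^T = [[6, 1], [1, -12]]
Step 2: trace = -6, det = -73
Step 3: Discriminant = (-6)^2 - 4*(-73) = 328
Step 4: Eigenvalues: 6.05539, -12.0554
Step 5: Signature = (# positive eigenvalues) - (# negative eigenvalues) = 0

0


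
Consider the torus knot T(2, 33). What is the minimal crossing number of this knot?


For a torus knot T(p, q) with gcd(p,q)=1,
the crossing number is min(p*(q-1), q*(p-1)).
p*(q-1) = 2*32 = 64
q*(p-1) = 33*1 = 33
min(64, 33) = 33

33


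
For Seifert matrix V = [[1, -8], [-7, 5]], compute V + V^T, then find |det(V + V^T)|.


Step 1: Form V + V^T where V = [[1, -8], [-7, 5]]
  V^T = [[1, -7], [-8, 5]]
  V + V^T = [[2, -15], [-15, 10]]
Step 2: det(V + V^T) = 2*10 - (-15)*(-15)
  = 20 - 225 = -205
Step 3: Knot determinant = |det(V + V^T)| = |-205| = 205

205


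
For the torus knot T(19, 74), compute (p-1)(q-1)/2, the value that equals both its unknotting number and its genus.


For a torus knot T(p,q), both the unknotting number and genus equal (p-1)(q-1)/2.
= (19-1)(74-1)/2
= 18*73/2
= 1314/2 = 657

657


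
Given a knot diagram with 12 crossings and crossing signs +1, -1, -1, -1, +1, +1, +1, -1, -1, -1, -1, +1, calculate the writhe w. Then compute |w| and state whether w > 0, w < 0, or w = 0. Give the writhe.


Step 1: Count positive crossings (+1).
Positive crossings: 5
Step 2: Count negative crossings (-1).
Negative crossings: 7
Step 3: Writhe = (positive) - (negative)
w = 5 - 7 = -2
Step 4: |w| = 2, and w is negative

-2


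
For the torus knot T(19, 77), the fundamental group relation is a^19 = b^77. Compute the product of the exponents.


The relation is a^19 = b^77.
Product of exponents = 19 * 77
= 1463

1463


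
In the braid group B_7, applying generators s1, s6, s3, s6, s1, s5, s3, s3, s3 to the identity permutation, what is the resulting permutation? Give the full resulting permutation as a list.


Starting with identity [1, 2, 3, 4, 5, 6, 7].
Apply generators in sequence:
  After s1: [2, 1, 3, 4, 5, 6, 7]
  After s6: [2, 1, 3, 4, 5, 7, 6]
  After s3: [2, 1, 4, 3, 5, 7, 6]
  After s6: [2, 1, 4, 3, 5, 6, 7]
  After s1: [1, 2, 4, 3, 5, 6, 7]
  After s5: [1, 2, 4, 3, 6, 5, 7]
  After s3: [1, 2, 3, 4, 6, 5, 7]
  After s3: [1, 2, 4, 3, 6, 5, 7]
  After s3: [1, 2, 3, 4, 6, 5, 7]
Final permutation: [1, 2, 3, 4, 6, 5, 7]

[1, 2, 3, 4, 6, 5, 7]


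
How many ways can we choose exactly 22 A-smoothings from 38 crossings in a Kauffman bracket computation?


We choose which 22 of 38 crossings get A-smoothings.
C(38, 22) = 38! / (22! * 16!)
= 22239974430

22239974430


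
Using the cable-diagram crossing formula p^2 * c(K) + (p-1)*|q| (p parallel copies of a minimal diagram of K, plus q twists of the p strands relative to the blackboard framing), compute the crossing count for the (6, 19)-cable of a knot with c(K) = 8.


Step 1: Each of the c(K) crossings of the companion diagram becomes p*p = p^2 crossings among the p parallel strands, and each of the |q| twists s_1 s_2 ... s_(p-1) adds (p-1) crossings.
  Crossings = p^2 * c(K) + (p-1)*|q|
Step 2: = 6^2 * 8 + (6-1)*19
Step 3: = 36*8 + 5*19
Step 4: = 288 + 95 = 383

383


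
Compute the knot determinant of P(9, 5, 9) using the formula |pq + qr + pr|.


Step 1: Compute pq + qr + pr.
pq = 9*5 = 45
qr = 5*9 = 45
pr = 9*9 = 81
pq + qr + pr = 45 + 45 + 81 = 171
Step 2: Take absolute value.
det(P(9,5,9)) = |171| = 171

171


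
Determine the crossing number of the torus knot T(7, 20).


For a torus knot T(p, q) with gcd(p,q)=1,
the crossing number is min(p*(q-1), q*(p-1)).
p*(q-1) = 7*19 = 133
q*(p-1) = 20*6 = 120
min(133, 120) = 120

120


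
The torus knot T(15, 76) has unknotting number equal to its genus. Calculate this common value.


For a torus knot T(p,q), both the unknotting number and genus equal (p-1)(q-1)/2.
= (15-1)(76-1)/2
= 14*75/2
= 1050/2 = 525

525


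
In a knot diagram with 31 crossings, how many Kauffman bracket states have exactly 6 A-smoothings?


We choose which 6 of 31 crossings get A-smoothings.
C(31, 6) = 31! / (6! * 25!)
= 736281

736281


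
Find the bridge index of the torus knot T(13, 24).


The bridge number of T(p,q) is min(p,q).
min(13, 24) = 13

13


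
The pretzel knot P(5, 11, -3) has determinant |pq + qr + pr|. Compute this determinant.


Step 1: Compute pq + qr + pr.
pq = 5*11 = 55
qr = 11*(-3) = -33
pr = 5*(-3) = -15
pq + qr + pr = 55 + (-33) + (-15) = 7
Step 2: Take absolute value.
det(P(5,11,-3)) = |7| = 7

7


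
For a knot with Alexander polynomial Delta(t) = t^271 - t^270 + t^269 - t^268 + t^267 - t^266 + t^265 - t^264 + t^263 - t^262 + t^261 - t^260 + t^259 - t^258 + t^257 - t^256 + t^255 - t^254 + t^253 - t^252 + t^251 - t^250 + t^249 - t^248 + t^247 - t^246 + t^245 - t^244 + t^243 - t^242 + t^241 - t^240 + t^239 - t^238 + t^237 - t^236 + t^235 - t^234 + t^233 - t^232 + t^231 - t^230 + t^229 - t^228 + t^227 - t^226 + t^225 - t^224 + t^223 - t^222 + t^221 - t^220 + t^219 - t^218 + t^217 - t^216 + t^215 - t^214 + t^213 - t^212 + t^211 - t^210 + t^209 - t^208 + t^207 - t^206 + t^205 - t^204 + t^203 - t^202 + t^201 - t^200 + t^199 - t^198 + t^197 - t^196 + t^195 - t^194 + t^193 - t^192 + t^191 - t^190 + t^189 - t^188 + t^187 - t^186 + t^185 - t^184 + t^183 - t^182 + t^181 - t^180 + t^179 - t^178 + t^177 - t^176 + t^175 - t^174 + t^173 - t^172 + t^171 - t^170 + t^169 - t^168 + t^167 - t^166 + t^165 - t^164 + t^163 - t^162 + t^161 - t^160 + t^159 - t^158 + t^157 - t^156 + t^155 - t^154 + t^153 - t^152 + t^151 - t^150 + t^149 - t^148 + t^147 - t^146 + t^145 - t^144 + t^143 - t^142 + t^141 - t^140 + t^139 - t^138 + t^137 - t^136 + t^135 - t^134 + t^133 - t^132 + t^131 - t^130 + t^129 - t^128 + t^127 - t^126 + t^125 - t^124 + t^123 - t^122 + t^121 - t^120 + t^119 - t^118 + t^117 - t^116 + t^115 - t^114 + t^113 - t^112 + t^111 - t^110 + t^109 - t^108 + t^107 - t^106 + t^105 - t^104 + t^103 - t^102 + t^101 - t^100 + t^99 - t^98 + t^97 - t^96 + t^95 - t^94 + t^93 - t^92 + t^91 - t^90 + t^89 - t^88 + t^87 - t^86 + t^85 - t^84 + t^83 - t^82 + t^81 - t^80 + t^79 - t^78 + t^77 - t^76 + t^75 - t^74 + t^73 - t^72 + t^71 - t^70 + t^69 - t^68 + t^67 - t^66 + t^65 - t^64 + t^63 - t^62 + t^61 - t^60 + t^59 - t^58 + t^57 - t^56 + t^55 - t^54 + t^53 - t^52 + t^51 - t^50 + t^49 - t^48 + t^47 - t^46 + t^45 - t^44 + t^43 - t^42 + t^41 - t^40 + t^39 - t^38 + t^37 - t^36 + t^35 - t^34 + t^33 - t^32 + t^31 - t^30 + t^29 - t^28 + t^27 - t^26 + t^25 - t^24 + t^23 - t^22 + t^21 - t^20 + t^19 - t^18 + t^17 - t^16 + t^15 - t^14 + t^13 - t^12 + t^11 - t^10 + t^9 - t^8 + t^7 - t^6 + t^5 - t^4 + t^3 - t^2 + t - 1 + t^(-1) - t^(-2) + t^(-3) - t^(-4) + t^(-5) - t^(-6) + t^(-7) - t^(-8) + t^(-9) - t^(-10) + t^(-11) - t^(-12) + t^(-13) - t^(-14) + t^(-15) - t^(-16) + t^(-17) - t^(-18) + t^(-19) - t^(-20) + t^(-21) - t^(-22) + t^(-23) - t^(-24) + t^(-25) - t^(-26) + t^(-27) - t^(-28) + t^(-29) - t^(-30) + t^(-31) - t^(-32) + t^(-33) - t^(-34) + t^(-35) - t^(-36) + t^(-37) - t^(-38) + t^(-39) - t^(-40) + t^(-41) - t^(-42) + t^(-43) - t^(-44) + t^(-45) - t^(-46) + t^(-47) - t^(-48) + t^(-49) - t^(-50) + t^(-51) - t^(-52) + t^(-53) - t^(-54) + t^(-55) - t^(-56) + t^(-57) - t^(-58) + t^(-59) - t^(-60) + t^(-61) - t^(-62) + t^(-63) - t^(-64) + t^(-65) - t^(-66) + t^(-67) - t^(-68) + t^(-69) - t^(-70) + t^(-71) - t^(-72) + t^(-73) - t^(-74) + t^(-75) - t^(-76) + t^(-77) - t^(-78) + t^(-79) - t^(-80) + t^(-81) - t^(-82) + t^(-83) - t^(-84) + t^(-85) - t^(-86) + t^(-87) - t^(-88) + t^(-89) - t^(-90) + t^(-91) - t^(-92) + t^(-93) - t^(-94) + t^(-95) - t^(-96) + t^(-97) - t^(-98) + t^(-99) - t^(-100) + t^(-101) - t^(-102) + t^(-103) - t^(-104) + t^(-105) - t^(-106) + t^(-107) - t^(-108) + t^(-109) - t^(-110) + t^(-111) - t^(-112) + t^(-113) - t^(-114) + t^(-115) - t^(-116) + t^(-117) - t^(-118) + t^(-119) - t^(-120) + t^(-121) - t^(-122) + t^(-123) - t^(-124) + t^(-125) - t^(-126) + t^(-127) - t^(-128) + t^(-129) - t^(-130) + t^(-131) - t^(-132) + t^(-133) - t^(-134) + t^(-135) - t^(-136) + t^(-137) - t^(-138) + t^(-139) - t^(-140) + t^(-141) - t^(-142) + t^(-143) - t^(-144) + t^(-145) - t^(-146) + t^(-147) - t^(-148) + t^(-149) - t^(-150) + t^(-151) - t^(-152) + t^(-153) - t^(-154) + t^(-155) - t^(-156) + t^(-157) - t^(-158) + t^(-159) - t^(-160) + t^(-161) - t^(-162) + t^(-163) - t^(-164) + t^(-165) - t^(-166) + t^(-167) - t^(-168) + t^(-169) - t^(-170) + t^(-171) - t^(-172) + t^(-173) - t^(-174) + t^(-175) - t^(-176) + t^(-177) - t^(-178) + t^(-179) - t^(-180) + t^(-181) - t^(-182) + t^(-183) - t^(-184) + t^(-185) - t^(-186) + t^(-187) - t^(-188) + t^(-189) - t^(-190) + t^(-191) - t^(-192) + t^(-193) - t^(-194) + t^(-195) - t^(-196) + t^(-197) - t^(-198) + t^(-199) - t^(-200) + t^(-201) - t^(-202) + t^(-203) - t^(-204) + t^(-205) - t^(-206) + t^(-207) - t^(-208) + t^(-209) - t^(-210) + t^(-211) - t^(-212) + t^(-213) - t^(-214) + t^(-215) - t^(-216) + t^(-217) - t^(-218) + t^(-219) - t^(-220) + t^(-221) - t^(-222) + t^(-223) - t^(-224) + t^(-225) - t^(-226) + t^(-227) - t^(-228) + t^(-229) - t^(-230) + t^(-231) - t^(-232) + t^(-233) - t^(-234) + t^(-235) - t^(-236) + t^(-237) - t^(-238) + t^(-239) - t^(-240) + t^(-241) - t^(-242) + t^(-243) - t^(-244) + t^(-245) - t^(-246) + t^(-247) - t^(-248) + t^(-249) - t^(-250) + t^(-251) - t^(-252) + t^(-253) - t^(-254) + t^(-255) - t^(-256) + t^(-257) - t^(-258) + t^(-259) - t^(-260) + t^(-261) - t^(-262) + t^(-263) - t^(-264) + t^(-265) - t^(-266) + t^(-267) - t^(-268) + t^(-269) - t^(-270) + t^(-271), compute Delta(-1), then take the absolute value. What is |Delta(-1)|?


Step 1: The polynomial has 543 terms with alternating signs, exponents from 271 down to -271.
Step 2: Substitute t = -1. The i-th term has coefficient (-1)^i and exponent (m-i),
  so its value is (-1)^i * (-1)^(m-i) = (-1)^m = -1 for every i.
Step 3: All 543 terms equal -1, so Delta(-1) = 543 * (-1) = -543
Step 4: |Delta(-1)| = 543

543


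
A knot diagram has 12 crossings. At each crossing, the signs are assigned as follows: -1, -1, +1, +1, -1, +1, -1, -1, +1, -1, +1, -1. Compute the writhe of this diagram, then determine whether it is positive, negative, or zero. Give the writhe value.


Step 1: Count positive crossings (+1).
Positive crossings: 5
Step 2: Count negative crossings (-1).
Negative crossings: 7
Step 3: Writhe = (positive) - (negative)
w = 5 - 7 = -2
Step 4: |w| = 2, and w is negative

-2


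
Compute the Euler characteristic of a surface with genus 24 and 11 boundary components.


chi = 2 - 2g - b
= 2 - 2*24 - 11
= 2 - 48 - 11 = -57

-57


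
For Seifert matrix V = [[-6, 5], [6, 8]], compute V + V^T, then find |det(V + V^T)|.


Step 1: Form V + V^T where V = [[-6, 5], [6, 8]]
  V^T = [[-6, 6], [5, 8]]
  V + V^T = [[-12, 11], [11, 16]]
Step 2: det(V + V^T) = (-12)*16 - 11*11
  = -192 - 121 = -313
Step 3: Knot determinant = |det(V + V^T)| = |-313| = 313

313


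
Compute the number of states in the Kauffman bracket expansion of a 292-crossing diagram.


Each crossing contributes 2 choices (A-smoothing or B-smoothing).
Total states = 2^292 = 7957171782556586274486115970349133441607298412757563479047423630290551952200534008528896

7957171782556586274486115970349133441607298412757563479047423630290551952200534008528896


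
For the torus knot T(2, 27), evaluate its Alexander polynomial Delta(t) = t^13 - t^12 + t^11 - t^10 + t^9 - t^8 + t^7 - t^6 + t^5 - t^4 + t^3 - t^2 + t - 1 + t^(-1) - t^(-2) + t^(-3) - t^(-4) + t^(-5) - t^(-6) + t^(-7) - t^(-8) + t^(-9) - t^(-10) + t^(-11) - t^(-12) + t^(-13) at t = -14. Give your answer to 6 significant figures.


Substituting t = -14 into Delta(t) = t^13 - t^12 + t^11 - t^10 + t^9 - t^8 + t^7 - t^6 + t^5 - t^4 + t^3 - t^2 + t - 1 + t^(-1) - t^(-2) + t^(-3) - t^(-4) + t^(-5) - t^(-6) + t^(-7) - t^(-8) + t^(-9) - t^(-10) + t^(-11) - t^(-12) + t^(-13):
Term values: (-793714773254144) + (-56693912375296) + (-4049565169664) + (-289254654976) + (-20661046784) + (-1475789056) + (-105413504) + (-7529536) + (-537824) + (-38416) + (-2744) + (-196) + (-14) + (-1) + (-0.0714286) + (-0.00510204) + (-0.000364431) + (-2.60308e-05) + (-1.85934e-06) + (-1.3281e-07) + (-9.48645e-09) + (-6.77604e-10) + (-4.84003e-11) + (-3.45716e-12) + (-2.4694e-13) + (-1.76386e-14) + (-1.2599e-15)
Sum = -8.547697558e+14
Rounded to 6 significant figures: -8.5477e+14

-8.5477e+14


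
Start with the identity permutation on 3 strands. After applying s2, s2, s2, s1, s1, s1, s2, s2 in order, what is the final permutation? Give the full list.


Starting with identity [1, 2, 3].
Apply generators in sequence:
  After s2: [1, 3, 2]
  After s2: [1, 2, 3]
  After s2: [1, 3, 2]
  After s1: [3, 1, 2]
  After s1: [1, 3, 2]
  After s1: [3, 1, 2]
  After s2: [3, 2, 1]
  After s2: [3, 1, 2]
Final permutation: [3, 1, 2]

[3, 1, 2]


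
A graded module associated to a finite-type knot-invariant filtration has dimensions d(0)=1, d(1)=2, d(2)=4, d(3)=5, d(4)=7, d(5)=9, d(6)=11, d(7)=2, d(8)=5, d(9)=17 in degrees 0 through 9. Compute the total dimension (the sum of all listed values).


Total dimension = d(0) + d(1) + ... + d(9)
= 1 + 2 + 4 + 5 + 7 + 9 + 11 + 2 + 5 + 17
= 63

63


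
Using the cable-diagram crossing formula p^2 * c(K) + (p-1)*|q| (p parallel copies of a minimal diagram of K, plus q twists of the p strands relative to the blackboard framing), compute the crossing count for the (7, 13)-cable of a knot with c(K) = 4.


Step 1: Each of the c(K) crossings of the companion diagram becomes p*p = p^2 crossings among the p parallel strands, and each of the |q| twists s_1 s_2 ... s_(p-1) adds (p-1) crossings.
  Crossings = p^2 * c(K) + (p-1)*|q|
Step 2: = 7^2 * 4 + (7-1)*13
Step 3: = 49*4 + 6*13
Step 4: = 196 + 78 = 274

274


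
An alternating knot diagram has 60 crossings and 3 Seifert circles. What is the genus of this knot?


For alternating knots, g = (c - s + 1)/2.
= (60 - 3 + 1)/2
= 58/2 = 29

29


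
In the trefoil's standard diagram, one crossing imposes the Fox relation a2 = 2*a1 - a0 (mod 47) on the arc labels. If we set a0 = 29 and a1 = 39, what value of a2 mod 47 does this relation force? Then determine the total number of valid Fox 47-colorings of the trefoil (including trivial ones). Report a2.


Step 1: Apply the given crossing relation 2*a1 - a0 - a2 = 0 (mod 47).
  a2 = 2*a1 - a0 mod 47
  a2 = 2*39 - 29 mod 47
  a2 = 78 - 29 mod 47
  a2 = 49 mod 47 = 2
Step 2: The trefoil has determinant 3.
  Number of Fox p-colorings (p prime) is p^2 if p = 3, else p.
  Since 47 does not divide 3, only trivial (constant) colorings exist.
  (So the trial a0 = 29, a1 = 39 with a0 != a1 does NOT extend to a valid coloring of the whole trefoil: the other two crossing relations require 3*(a1 - a0) = 0 (mod 47), which fails.)
  Total colorings = 47
Step 3: a2 = 2, total Fox 47-colorings = 47

2


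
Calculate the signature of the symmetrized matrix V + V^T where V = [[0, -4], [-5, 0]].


Step 1: V + V^T = [[0, -9], [-9, 0]]
Step 2: trace = 0, det = -81
Step 3: Discriminant = 0^2 - 4*(-81) = 324
Step 4: Eigenvalues: 9, -9
Step 5: Signature = (# positive eigenvalues) - (# negative eigenvalues) = 0

0


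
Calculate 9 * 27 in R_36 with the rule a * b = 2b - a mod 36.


9 * 27 = 2*27 - 9 mod 36
= 54 - 9 mod 36
= 45 mod 36 = 9

9


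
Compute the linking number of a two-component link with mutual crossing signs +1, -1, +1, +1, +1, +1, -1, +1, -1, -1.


Step 1: Count positive crossings: 6
Step 2: Count negative crossings: 4
Step 3: Sum of signs = 6 - 4 = 2
Step 4: Linking number = sum/2 = 2/2 = 1

1


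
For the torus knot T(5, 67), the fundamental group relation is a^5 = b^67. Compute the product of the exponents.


The relation is a^5 = b^67.
Product of exponents = 5 * 67
= 335

335


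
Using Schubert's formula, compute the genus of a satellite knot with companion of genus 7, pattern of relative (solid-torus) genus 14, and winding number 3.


Schubert: g(satellite) = g_rel(pattern) + |winding| * g(companion),
where g_rel(pattern) is the genus of the pattern relative to the solid torus.
= 14 + 3 * 7
= 14 + 21 = 35

35


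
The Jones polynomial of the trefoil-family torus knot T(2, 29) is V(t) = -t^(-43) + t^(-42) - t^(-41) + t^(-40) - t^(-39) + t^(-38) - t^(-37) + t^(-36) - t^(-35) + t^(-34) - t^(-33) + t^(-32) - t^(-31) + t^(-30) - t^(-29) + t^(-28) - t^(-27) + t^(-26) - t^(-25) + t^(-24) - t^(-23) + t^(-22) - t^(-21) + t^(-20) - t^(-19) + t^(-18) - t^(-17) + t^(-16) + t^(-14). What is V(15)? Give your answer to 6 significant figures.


Substituting t = 15 into V(t) = -t^(-43) + t^(-42) - t^(-41) + t^(-40) - t^(-39) + t^(-38) - t^(-37) + t^(-36) - t^(-35) + t^(-34) - t^(-33) + t^(-32) - t^(-31) + t^(-30) - t^(-29) + t^(-28) - t^(-27) + t^(-26) - t^(-25) + t^(-24) - t^(-23) + t^(-22) - t^(-21) + t^(-20) - t^(-19) + t^(-18) - t^(-17) + t^(-16) + t^(-14):
  (-)t^(-43) = -2.67964e-51
  (+)t^(-42) = 4.01945e-50
  (-)t^(-41) = -6.02918e-49
  (+)t^(-40) = 9.04377e-48
  (-)t^(-39) = -1.35657e-46
  (+)t^(-38) = 2.03485e-45
  (-)t^(-37) = -3.05227e-44
  (+)t^(-36) = 4.57841e-43
  (-)t^(-35) = -6.86761e-42
  (+)t^(-34) = 1.03014e-40
  (-)t^(-33) = -1.54521e-39
  (+)t^(-32) = 2.31782e-38
  (-)t^(-31) = -3.47673e-37
  (+)t^(-30) = 5.2151e-36
  (-)t^(-29) = -7.82264e-35
  (+)t^(-28) = 1.1734e-33
  (-)t^(-27) = -1.76009e-32
  (+)t^(-26) = 2.64014e-31
  (-)t^(-25) = -3.96021e-30
  (+)t^(-24) = 5.94032e-29
  (-)t^(-23) = -8.91048e-28
  (+)t^(-22) = 1.33657e-26
  (-)t^(-21) = -2.00486e-25
  (+)t^(-20) = 3.00729e-24
  (-)t^(-19) = -4.51093e-23
  (+)t^(-18) = 6.76639e-22
  (-)t^(-17) = -1.01496e-20
  (+)t^(-16) = 1.52244e-19
  (+)t^(-14) = 3.42549e-17
Sum = (-2.67964e-51) + (4.01945e-50) + (-6.02918e-49) + (9.04377e-48) + (-1.35657e-46) + (2.03485e-45) + (-3.05227e-44) + (4.57841e-43) + (-6.86761e-42) + (1.03014e-40) + (-1.54521e-39) + (2.31782e-38) + (-3.47673e-37) + (5.2151e-36) + (-7.82264e-35) + (1.1734e-33) + (-1.76009e-32) + (2.64014e-31) + (-3.96021e-30) + (5.94032e-29) + (-8.91048e-28) + (1.33657e-26) + (-2.00486e-25) + (3.00729e-24) + (-4.51093e-23) + (6.76639e-22) + (-1.01496e-20) + (1.52244e-19) + (3.42549e-17)
= 3.439760255e-17
Rounded to 6 significant figures: 3.43976e-17

3.43976e-17


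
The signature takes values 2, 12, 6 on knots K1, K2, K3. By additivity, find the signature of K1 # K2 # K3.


The signature is additive under connected sum.
signature(K1 # K2 # K3) = (2) + (12) + (6)
= 20

20


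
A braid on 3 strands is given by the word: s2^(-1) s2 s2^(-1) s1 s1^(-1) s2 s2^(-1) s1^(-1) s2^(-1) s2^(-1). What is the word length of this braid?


The word length counts the number of generators (including inverses).
Listing each generator: s2^(-1), s2, s2^(-1), s1, s1^(-1), s2, s2^(-1), s1^(-1), s2^(-1), s2^(-1)
There are 10 generators in this braid word.

10


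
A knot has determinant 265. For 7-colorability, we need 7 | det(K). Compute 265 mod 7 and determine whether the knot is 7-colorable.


Step 1: A knot is p-colorable if and only if p divides its determinant.
Step 2: Compute 265 mod 7.
265 = 37 * 7 + 6
Step 3: 265 mod 7 = 6
Step 4: The knot is 7-colorable: no

6


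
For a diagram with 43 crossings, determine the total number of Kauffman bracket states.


Each crossing contributes 2 choices (A-smoothing or B-smoothing).
Total states = 2^43 = 8796093022208

8796093022208


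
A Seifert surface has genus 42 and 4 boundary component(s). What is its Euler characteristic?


chi = 2 - 2g - b
= 2 - 2*42 - 4
= 2 - 84 - 4 = -86

-86


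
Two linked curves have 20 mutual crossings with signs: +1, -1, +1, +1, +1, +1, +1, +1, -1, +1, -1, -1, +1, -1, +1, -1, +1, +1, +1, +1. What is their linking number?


Step 1: Count positive crossings: 14
Step 2: Count negative crossings: 6
Step 3: Sum of signs = 14 - 6 = 8
Step 4: Linking number = sum/2 = 8/2 = 4

4


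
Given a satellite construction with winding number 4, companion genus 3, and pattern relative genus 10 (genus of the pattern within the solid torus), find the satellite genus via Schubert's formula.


Schubert: g(satellite) = g_rel(pattern) + |winding| * g(companion),
where g_rel(pattern) is the genus of the pattern relative to the solid torus.
= 10 + 4 * 3
= 10 + 12 = 22

22


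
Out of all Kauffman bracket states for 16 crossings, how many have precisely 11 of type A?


We choose which 11 of 16 crossings get A-smoothings.
C(16, 11) = 16! / (11! * 5!)
= 4368

4368


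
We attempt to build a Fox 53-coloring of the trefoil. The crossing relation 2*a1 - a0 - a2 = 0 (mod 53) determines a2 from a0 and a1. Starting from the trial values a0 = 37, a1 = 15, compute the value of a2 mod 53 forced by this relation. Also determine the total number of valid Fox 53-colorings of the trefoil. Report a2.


Step 1: Apply the given crossing relation 2*a1 - a0 - a2 = 0 (mod 53).
  a2 = 2*a1 - a0 mod 53
  a2 = 2*15 - 37 mod 53
  a2 = 30 - 37 mod 53
  a2 = -7 mod 53 = 46
Step 2: The trefoil has determinant 3.
  Number of Fox p-colorings (p prime) is p^2 if p = 3, else p.
  Since 53 does not divide 3, only trivial (constant) colorings exist.
  (So the trial a0 = 37, a1 = 15 with a0 != a1 does NOT extend to a valid coloring of the whole trefoil: the other two crossing relations require 3*(a1 - a0) = 0 (mod 53), which fails.)
  Total colorings = 53
Step 3: a2 = 46, total Fox 53-colorings = 53

46


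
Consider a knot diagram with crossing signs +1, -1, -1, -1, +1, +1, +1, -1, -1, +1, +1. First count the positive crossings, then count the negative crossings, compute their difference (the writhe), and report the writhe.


Step 1: Count positive crossings (+1).
Positive crossings: 6
Step 2: Count negative crossings (-1).
Negative crossings: 5
Step 3: Writhe = (positive) - (negative)
w = 6 - 5 = 1
Step 4: |w| = 1, and w is positive

1


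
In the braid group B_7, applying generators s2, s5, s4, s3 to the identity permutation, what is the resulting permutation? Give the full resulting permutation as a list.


Starting with identity [1, 2, 3, 4, 5, 6, 7].
Apply generators in sequence:
  After s2: [1, 3, 2, 4, 5, 6, 7]
  After s5: [1, 3, 2, 4, 6, 5, 7]
  After s4: [1, 3, 2, 6, 4, 5, 7]
  After s3: [1, 3, 6, 2, 4, 5, 7]
Final permutation: [1, 3, 6, 2, 4, 5, 7]

[1, 3, 6, 2, 4, 5, 7]


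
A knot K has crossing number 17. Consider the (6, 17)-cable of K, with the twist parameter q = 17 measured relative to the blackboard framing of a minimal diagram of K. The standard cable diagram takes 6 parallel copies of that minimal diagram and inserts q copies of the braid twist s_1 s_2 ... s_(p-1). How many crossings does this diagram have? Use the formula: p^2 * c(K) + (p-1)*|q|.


Step 1: Each of the c(K) crossings of the companion diagram becomes p*p = p^2 crossings among the p parallel strands, and each of the |q| twists s_1 s_2 ... s_(p-1) adds (p-1) crossings.
  Crossings = p^2 * c(K) + (p-1)*|q|
Step 2: = 6^2 * 17 + (6-1)*17
Step 3: = 36*17 + 5*17
Step 4: = 612 + 85 = 697

697


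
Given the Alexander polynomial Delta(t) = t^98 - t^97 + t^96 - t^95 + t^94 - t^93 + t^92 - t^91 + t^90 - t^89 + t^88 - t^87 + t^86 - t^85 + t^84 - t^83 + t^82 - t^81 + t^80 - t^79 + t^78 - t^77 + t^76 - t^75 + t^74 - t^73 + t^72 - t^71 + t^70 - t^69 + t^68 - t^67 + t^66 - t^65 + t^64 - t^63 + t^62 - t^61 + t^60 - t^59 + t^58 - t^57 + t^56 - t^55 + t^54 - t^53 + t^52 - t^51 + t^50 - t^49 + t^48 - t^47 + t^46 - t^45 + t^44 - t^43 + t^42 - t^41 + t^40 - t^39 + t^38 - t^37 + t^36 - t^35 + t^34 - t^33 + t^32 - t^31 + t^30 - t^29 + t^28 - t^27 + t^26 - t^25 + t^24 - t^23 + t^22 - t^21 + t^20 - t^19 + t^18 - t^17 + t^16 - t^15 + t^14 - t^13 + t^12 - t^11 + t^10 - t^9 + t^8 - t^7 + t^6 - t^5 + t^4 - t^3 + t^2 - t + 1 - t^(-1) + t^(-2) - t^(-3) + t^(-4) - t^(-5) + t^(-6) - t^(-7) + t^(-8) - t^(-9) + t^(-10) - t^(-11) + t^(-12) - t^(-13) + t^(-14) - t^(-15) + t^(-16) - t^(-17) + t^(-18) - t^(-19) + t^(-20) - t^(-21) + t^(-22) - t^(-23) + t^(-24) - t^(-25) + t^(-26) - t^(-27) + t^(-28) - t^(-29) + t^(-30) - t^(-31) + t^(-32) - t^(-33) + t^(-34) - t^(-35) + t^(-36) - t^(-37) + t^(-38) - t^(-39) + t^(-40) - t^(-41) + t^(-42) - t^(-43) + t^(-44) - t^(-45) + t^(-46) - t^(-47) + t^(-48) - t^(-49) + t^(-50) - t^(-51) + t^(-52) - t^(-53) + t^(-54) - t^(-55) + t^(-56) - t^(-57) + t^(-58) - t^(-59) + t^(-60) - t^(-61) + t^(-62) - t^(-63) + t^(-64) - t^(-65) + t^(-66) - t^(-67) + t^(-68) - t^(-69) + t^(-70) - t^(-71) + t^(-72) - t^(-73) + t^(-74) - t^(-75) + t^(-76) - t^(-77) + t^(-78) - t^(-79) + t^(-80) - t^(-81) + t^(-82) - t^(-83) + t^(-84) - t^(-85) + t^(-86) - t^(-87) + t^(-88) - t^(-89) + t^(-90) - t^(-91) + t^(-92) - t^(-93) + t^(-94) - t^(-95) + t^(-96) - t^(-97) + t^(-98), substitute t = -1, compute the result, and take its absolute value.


Step 1: The polynomial has 197 terms with alternating signs, exponents from 98 down to -98.
Step 2: Substitute t = -1. The i-th term has coefficient (-1)^i and exponent (m-i),
  so its value is (-1)^i * (-1)^(m-i) = (-1)^m = 1 for every i.
Step 3: All 197 terms equal 1, so Delta(-1) = 197 * (1) = 197
Step 4: |Delta(-1)| = 197

197
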